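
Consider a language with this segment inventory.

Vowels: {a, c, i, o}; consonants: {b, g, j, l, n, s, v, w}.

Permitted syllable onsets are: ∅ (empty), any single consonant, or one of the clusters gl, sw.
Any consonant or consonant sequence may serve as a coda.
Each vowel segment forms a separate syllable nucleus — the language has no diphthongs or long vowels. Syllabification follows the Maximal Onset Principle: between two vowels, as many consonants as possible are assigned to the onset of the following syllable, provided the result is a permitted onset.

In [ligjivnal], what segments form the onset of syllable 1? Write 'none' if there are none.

l

Nuclei (vowels): i, i, a → 3 syllables.
Between /i/ (V1) and /i/ (V2): cluster /gj/ — the longest permitted-onset suffix is /j/; onset = /j/, preceding coda = /g/.
Between /i/ (V2) and /a/ (V3): /vn/ — longest licit onset from the right is /n/, leaving /v/ as coda.
Result: lig.jiv.nal.
Syllable 1 is /lig/: onset /l/, nucleus /i/, coda /g/.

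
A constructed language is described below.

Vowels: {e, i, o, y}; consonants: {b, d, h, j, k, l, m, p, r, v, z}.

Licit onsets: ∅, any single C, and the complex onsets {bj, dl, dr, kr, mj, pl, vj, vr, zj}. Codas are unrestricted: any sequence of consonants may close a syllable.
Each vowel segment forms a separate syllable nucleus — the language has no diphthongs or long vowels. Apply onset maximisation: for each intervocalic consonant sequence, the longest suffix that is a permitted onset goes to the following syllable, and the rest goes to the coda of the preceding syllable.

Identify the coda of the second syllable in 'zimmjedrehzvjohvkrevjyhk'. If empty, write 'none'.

none

The vowels are i, e, e, o, e, y — 6 nuclei, so 6 syllables.
/i…e/ gap (V1→V2): /mmj/; trying suffixes from longest down, /mj/ is the first permitted one, so coda /m/ | onset /mj/.
/e…e/ gap (V2→V3): /dr/ is a licit onset in full, so it all attaches to the next syllable.
/e…o/ gap (V3→V4): /hzvj/; trying suffixes from longest down, /vj/ is the first permitted one, so coda /hz/ | onset /vj/.
/o…e/ gap (V4→V5): /hvkr/; trying suffixes from longest down, /kr/ is the first permitted one, so coda /hv/ | onset /kr/.
/e…y/ gap (V5→V6): /vj/ — entire cluster is a permitted onset → onset /vj/, coda ∅.
Result: zim.mje.drehz.vjohv.kre.vjyhk.
Syllable 2 is /mje/: onset /mj/, nucleus /e/, coda ∅.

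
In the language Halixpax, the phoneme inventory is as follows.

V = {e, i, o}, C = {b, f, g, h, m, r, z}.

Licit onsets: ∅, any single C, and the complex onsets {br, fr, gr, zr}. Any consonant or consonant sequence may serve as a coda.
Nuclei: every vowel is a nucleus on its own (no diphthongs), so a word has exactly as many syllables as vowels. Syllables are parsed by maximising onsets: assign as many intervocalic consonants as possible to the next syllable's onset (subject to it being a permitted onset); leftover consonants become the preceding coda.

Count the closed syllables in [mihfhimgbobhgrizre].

The vowels are i, i, o, i, e — 5 nuclei, so 5 syllables.
/i…i/ gap (V1→V2): /hfh/ — longest licit onset from the right is /h/, leaving /hf/ as coda.
/i…o/ gap (V2→V3): cluster /mgb/ — the longest permitted-onset suffix is /b/; onset = /b/, preceding coda = /mg/.
/o…i/ gap (V3→V4): cluster /bhgr/ — the longest permitted-onset suffix is /gr/; onset = /gr/, preceding coda = /bh/.
/i…e/ gap (V4→V5): /zr/ is a licit onset in full, so it all attaches to the next syllable.
So the parse is mihf.himg.bobh.gri.zre.
Classifying each syllable: /mihf/ (closed), /himg/ (closed), /bobh/ (closed), /gri/ (open), /zre/ (open).
Closed syllables: 3.

3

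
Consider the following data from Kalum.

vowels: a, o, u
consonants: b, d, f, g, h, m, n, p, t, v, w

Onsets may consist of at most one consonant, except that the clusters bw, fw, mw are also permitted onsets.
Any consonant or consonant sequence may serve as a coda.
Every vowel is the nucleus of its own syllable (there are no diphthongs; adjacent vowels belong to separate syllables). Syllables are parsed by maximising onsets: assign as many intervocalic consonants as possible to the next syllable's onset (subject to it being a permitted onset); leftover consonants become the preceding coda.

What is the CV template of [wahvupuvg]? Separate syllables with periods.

Nuclei (vowels): a, u, u → 3 syllables.
V1 /a/ – V2 /u/: /hv/; trying suffixes from longest down, /v/ is the first permitted one, so coda /h/ | onset /v/.
V2 /u/ – V3 /u/: just /p/ — single C goes to the following onset.
Putting it together: wah.vu.puvg.
Mapping each syllable to C/V: /wah/ → CVC, /vu/ → CV, /puvg/ → CVCC.

CVC.CV.CVCC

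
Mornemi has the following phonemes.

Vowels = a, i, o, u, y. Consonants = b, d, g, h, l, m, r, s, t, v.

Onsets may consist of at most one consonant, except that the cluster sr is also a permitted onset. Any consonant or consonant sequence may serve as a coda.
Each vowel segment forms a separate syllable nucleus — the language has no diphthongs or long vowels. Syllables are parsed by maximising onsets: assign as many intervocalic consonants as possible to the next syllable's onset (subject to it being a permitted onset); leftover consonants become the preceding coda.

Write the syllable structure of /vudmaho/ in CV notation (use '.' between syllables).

Nuclei (vowels): u, a, o → 3 syllables.
V1 /u/ – V2 /a/: /dm/ — longest licit onset from the right is /m/, leaving /d/ as coda.
V2 /a/ – V3 /o/: /h/ → onset of the next syllable (single consonants are always licit onsets).
Putting it together: vud.ma.ho.
Mapping each syllable to C/V: /vud/ → CVC, /ma/ → CV, /ho/ → CV.

CVC.CV.CV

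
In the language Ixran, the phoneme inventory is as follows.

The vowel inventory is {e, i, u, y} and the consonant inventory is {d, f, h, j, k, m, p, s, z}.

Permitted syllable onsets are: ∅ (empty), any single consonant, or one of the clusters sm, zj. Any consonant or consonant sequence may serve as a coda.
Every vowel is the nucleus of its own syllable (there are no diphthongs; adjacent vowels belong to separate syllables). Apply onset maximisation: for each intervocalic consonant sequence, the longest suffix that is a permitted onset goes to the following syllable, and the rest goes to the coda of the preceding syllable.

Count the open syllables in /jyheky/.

The vowels are y, e, y — 3 nuclei, so 3 syllables.
V1 /y/ – V2 /e/: /h/ is a single consonant, so it becomes the next onset.
V2 /e/ – V3 /y/: just /k/ — single C goes to the following onset.
Result: jy.he.ky.
Classifying each syllable: /jy/ (open), /he/ (open), /ky/ (open).
Open syllables: 3.

3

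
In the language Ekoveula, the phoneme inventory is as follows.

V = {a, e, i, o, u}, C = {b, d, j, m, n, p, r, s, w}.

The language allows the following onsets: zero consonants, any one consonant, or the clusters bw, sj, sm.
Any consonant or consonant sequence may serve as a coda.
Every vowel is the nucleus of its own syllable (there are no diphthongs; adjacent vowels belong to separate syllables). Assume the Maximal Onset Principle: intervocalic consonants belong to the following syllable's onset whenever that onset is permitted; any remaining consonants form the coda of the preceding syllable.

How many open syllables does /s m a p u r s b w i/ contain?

2

Nuclei (vowels): a, u, i → 3 syllables.
V1 /a/ – V2 /u/: /p/ is a single consonant, so it becomes the next onset.
V2 /u/ – V3 /i/: /rsbw/; trying suffixes from longest down, /bw/ is the first permitted one, so coda /rs/ | onset /bw/.
Putting it together: sma.purs.bwi.
Classifying each syllable: /sma/ (open), /purs/ (closed), /bwi/ (open).
Open syllables: 2.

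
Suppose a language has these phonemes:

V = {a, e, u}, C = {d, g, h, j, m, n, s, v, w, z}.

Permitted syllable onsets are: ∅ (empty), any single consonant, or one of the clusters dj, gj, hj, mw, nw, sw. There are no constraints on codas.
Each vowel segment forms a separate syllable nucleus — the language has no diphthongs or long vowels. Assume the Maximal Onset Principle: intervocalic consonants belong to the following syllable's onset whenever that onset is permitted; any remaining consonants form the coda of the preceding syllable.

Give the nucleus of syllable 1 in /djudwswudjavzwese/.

u

Nuclei (vowels): u, u, a, e, e → 5 syllables.
The first nucleus (vowel 1 from the left) is /u/.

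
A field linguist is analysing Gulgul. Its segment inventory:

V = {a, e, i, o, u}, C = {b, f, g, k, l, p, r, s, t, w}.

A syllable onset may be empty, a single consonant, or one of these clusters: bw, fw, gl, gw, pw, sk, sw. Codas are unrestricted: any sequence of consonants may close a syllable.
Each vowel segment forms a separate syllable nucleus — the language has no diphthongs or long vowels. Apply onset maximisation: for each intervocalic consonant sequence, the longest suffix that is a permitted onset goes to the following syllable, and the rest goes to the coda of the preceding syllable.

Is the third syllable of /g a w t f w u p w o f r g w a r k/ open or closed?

closed

Vowels present: a, u, o, a; each is a nucleus, giving 4 syllables.
/a…u/ gap (V1→V2): /wtfw/ — longest licit onset from the right is /fw/, leaving /wt/ as coda.
/u…o/ gap (V2→V3): cluster /pw/ — /pw/ is itself a permitted onset, so the whole cluster goes right; preceding coda = ∅.
/o…a/ gap (V3→V4): /frgw/; trying suffixes from longest down, /gw/ is the first permitted one, so coda /fr/ | onset /gw/.
So the parse is gawt.fwu.pwofr.gwark.
Syllable 3 is /pwofr/ with coda /fr/, so it is closed.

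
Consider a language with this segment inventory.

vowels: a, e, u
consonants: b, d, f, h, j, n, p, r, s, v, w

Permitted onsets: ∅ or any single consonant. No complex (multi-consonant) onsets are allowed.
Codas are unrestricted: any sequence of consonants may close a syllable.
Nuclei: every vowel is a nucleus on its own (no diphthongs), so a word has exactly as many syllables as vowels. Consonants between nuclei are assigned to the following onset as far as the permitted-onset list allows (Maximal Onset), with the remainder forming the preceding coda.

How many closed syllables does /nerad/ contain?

1

The vowels are e, a — 2 nuclei, so 2 syllables.
V1 /e/ – V2 /a/: /r/ is a single consonant, so it becomes the next onset.
Syllabification: ne.rad.
Classifying each syllable: /ne/ (open), /rad/ (closed).
Closed syllables: 1.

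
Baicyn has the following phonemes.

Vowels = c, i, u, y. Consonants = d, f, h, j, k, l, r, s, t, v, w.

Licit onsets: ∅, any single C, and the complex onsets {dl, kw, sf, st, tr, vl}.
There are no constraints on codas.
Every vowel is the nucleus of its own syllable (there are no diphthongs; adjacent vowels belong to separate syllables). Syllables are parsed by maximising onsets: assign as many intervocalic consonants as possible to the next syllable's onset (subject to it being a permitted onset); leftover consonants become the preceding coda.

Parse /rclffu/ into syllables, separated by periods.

rclf.fu

Vowels present: c, u; each is a nucleus, giving 2 syllables.
σ1/σ2 boundary: /lff/ splits as /lf/ + /f/ (/f/ is the longest suffix that is a licit onset).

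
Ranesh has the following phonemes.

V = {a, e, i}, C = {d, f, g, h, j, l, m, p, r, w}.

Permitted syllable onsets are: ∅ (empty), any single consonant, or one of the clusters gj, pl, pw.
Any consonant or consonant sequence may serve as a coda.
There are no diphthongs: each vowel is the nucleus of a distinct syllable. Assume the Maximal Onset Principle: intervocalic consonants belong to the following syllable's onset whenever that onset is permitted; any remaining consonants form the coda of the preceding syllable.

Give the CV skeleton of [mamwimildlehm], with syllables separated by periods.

Vowels present: a, i, i, e; each is a nucleus, giving 4 syllables.
/a…i/ gap (V1→V2): /mw/; trying suffixes from longest down, /w/ is the first permitted one, so coda /m/ | onset /w/.
/i…i/ gap (V2→V3): /m/ is a single consonant, so it becomes the next onset.
/i…e/ gap (V3→V4): /ldl/ — longest licit onset from the right is /l/, leaving /ld/ as coda.
So the parse is mam.wi.mild.lehm.
Mapping each syllable to C/V: /mam/ → CVC, /wi/ → CV, /mild/ → CVCC, /lehm/ → CVCC.

CVC.CV.CVCC.CVCC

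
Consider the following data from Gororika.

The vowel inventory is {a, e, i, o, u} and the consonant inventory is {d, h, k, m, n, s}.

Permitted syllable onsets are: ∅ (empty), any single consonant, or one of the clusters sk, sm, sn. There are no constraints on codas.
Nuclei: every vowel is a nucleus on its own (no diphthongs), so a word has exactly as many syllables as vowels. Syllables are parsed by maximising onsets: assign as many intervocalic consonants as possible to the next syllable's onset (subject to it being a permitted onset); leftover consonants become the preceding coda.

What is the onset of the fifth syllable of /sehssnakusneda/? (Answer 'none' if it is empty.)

d

Vowels present: e, a, u, e, a; each is a nucleus, giving 5 syllables.
V1 /e/ – V2 /a/: cluster /hssn/ — the longest permitted-onset suffix is /sn/; onset = /sn/, preceding coda = /hs/.
V2 /a/ – V3 /u/: just /k/ — single C goes to the following onset.
V3 /u/ – V4 /e/: /sn/ — entire cluster is a permitted onset → onset /sn/, coda ∅.
V4 /e/ – V5 /a/: just /d/ — single C goes to the following onset.
Result: sehs.sna.ku.sne.da.
Syllable 5 is /da/: onset /d/, nucleus /a/, coda ∅.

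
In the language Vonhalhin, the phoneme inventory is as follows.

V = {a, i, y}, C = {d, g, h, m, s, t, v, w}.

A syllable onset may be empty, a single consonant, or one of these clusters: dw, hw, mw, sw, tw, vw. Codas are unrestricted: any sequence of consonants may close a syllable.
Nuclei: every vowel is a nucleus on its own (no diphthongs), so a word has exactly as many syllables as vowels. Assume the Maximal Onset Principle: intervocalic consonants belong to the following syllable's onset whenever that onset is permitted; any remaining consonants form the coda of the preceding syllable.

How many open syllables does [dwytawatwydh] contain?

3

Vowels present: y, a, a, y; each is a nucleus, giving 4 syllables.
Between /y/ (V1) and /a/ (V2): just /t/ — single C goes to the following onset.
Between /a/ (V2) and /a/ (V3): /w/ → onset of the next syllable (single consonants are always licit onsets).
Between /a/ (V3) and /y/ (V4): cluster /tw/ — /tw/ is itself a permitted onset, so the whole cluster goes right; preceding coda = ∅.
So the parse is dwy.ta.wa.twydh.
Classifying each syllable: /dwy/ (open), /ta/ (open), /wa/ (open), /twydh/ (closed).
Open syllables: 3.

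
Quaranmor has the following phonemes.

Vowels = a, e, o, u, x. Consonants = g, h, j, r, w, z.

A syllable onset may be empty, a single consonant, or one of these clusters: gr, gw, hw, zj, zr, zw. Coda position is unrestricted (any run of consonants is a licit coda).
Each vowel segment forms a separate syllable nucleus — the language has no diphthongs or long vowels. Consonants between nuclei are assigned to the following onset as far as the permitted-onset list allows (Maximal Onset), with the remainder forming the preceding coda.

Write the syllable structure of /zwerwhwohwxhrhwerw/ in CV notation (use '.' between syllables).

CCVCC.CCV.CCVCC.CCVCC

Nuclei (vowels): e, o, x, e → 4 syllables.
σ1/σ2 boundary: cluster /rwhw/ — the longest permitted-onset suffix is /hw/; onset = /hw/, preceding coda = /rw/.
σ2/σ3 boundary: /hw/ is a licit onset in full, so it all attaches to the next syllable.
σ3/σ4 boundary: /hrhw/; trying suffixes from longest down, /hw/ is the first permitted one, so coda /hr/ | onset /hw/.
Result: zwerw.hwo.hwxhr.hwerw.
Mapping each syllable to C/V: /zwerw/ → CCVCC, /hwo/ → CCV, /hwxhr/ → CCVCC, /hwerw/ → CCVCC.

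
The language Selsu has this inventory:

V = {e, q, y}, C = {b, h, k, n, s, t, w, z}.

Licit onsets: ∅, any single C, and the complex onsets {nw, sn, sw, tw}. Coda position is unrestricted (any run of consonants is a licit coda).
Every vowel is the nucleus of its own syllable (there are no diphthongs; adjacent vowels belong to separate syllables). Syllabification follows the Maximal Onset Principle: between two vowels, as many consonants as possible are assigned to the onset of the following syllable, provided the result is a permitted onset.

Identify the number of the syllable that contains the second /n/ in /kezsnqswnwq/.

3

Nuclei (vowels): e, q, q → 3 syllables.
V1 /e/ – V2 /q/: cluster /zsn/ — the longest permitted-onset suffix is /sn/; onset = /sn/, preceding coda = /z/.
V2 /q/ – V3 /q/: /swnw/ — longest licit onset from the right is /nw/, leaving /sw/ as coda.
So the parse is kez.snqsw.nwq.
The second /n/ is in the onset of syllable 3 (/nwq/).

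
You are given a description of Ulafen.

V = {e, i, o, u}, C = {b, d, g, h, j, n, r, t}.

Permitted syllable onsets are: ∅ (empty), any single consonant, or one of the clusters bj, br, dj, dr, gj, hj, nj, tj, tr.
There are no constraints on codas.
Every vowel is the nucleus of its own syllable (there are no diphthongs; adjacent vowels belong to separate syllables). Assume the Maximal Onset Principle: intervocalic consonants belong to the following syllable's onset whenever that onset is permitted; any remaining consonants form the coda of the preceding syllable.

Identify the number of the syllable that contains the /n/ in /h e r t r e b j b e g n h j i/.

3

Vowels present: e, e, e, i; each is a nucleus, giving 4 syllables.
V1 /e/ – V2 /e/: /rtr/; trying suffixes from longest down, /tr/ is the first permitted one, so coda /r/ | onset /tr/.
V2 /e/ – V3 /e/: /bjb/; trying suffixes from longest down, /b/ is the first permitted one, so coda /bj/ | onset /b/.
V3 /e/ – V4 /i/: cluster /gnhj/ — the longest permitted-onset suffix is /hj/; onset = /hj/, preceding coda = /gn/.
Syllabification: her.trebj.begn.hji.
The /n/ is in the coda of syllable 3 (/begn/).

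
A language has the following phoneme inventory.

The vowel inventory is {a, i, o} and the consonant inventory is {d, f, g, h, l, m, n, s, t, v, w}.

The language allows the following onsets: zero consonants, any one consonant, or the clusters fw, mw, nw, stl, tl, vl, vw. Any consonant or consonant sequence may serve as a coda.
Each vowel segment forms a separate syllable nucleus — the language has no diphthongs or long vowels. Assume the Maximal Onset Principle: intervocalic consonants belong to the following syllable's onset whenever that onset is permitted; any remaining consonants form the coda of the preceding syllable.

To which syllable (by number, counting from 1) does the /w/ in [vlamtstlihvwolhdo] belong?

3

The vowels are a, i, o, o — 4 nuclei, so 4 syllables.
Between /a/ (V1) and /i/ (V2): /mtstl/; trying suffixes from longest down, /stl/ is the first permitted one, so coda /mt/ | onset /stl/.
Between /i/ (V2) and /o/ (V3): /hvw/ splits as /h/ + /vw/ (/vw/ is the longest suffix that is a licit onset).
Between /o/ (V3) and /o/ (V4): /lhd/ — longest licit onset from the right is /d/, leaving /lh/ as coda.
Syllabification: vlamt.stlih.vwolh.do.
The /w/ is in the onset of syllable 3 (/vwolh/).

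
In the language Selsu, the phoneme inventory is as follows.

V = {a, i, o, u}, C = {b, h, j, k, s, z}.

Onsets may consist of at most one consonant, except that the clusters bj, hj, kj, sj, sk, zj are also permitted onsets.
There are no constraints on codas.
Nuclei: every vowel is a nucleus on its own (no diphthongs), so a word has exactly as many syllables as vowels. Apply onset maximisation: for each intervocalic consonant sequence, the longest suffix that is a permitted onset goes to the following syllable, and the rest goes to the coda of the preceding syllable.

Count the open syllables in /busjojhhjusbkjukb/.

The vowels are u, o, u, u — 4 nuclei, so 4 syllables.
V1 /u/ – V2 /o/: cluster /sj/ — /sj/ is itself a permitted onset, so the whole cluster goes right; preceding coda = ∅.
V2 /o/ – V3 /u/: cluster /jhhj/ — the longest permitted-onset suffix is /hj/; onset = /hj/, preceding coda = /jh/.
V3 /u/ – V4 /u/: /sbkj/ splits as /sb/ + /kj/ (/kj/ is the longest suffix that is a licit onset).
Syllabification: bu.sjojh.hjusb.kjukb.
Classifying each syllable: /bu/ (open), /sjojh/ (closed), /hjusb/ (closed), /kjukb/ (closed).
Open syllables: 1.

1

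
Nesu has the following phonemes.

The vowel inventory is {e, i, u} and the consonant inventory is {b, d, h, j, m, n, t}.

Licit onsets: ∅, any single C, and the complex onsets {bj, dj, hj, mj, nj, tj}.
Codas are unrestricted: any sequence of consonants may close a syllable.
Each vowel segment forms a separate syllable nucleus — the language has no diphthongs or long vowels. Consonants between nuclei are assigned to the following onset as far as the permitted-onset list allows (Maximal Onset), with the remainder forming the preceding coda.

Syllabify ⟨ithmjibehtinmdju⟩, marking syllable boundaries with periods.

Nuclei (vowels): i, i, e, i, u → 5 syllables.
/i…i/ gap (V1→V2): /thmj/; trying suffixes from longest down, /mj/ is the first permitted one, so coda /th/ | onset /mj/.
/i…e/ gap (V2→V3): /b/ is a single consonant, so it becomes the next onset.
/e…i/ gap (V3→V4): cluster /ht/ — the longest permitted-onset suffix is /t/; onset = /t/, preceding coda = /h/.
/i…u/ gap (V4→V5): /nmdj/; trying suffixes from longest down, /dj/ is the first permitted one, so coda /nm/ | onset /dj/.

ith.mji.beh.tinm.dju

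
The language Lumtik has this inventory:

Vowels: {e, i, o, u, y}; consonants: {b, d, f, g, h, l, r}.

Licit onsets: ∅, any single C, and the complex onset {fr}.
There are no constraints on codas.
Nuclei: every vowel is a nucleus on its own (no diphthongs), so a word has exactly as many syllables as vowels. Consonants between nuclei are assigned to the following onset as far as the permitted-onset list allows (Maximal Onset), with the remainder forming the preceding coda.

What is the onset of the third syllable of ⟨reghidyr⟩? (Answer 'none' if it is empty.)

d

The vowels are e, i, y — 3 nuclei, so 3 syllables.
/e…i/ gap (V1→V2): /gh/; trying suffixes from longest down, /h/ is the first permitted one, so coda /g/ | onset /h/.
/i…y/ gap (V2→V3): just /d/ — single C goes to the following onset.
Result: reg.hi.dyr.
Syllable 3 is /dyr/: onset /d/, nucleus /y/, coda /r/.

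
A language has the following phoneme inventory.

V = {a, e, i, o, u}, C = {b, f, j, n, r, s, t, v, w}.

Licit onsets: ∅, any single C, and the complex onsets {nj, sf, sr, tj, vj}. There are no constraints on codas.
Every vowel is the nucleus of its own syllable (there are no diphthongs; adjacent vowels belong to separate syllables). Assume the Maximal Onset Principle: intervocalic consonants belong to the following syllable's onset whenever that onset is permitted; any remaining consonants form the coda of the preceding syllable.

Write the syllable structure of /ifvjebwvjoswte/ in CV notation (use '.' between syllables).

Vowels present: i, e, o, e; each is a nucleus, giving 4 syllables.
/i…e/ gap (V1→V2): /fvj/ splits as /f/ + /vj/ (/vj/ is the longest suffix that is a licit onset).
/e…o/ gap (V2→V3): /bwvj/; trying suffixes from longest down, /vj/ is the first permitted one, so coda /bw/ | onset /vj/.
/o…e/ gap (V3→V4): cluster /swt/ — the longest permitted-onset suffix is /t/; onset = /t/, preceding coda = /sw/.
Syllabification: if.vjebw.vjosw.te.
Mapping each syllable to C/V: /if/ → VC, /vjebw/ → CCVCC, /vjosw/ → CCVCC, /te/ → CV.

VC.CCVCC.CCVCC.CV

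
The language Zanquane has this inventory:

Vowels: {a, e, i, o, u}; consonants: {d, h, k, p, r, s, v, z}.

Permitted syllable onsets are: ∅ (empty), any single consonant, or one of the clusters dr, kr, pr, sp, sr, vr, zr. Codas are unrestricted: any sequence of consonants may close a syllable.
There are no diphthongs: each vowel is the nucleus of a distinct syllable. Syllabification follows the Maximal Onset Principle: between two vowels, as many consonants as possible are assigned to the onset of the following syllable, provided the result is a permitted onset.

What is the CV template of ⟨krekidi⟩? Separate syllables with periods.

Vowels present: e, i, i; each is a nucleus, giving 3 syllables.
σ1/σ2 boundary: /k/ → onset of the next syllable (single consonants are always licit onsets).
σ2/σ3 boundary: just /d/ — single C goes to the following onset.
Putting it together: kre.ki.di.
Mapping each syllable to C/V: /kre/ → CCV, /ki/ → CV, /di/ → CV.

CCV.CV.CV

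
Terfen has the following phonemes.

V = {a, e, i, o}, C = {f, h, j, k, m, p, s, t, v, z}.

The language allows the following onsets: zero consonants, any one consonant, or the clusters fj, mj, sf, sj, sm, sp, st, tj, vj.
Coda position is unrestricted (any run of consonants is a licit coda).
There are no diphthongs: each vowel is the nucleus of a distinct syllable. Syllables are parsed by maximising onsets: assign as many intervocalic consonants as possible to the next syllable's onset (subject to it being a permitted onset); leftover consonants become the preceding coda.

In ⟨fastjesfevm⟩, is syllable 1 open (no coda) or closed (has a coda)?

Vowels present: a, e, e; each is a nucleus, giving 3 syllables.
V1 /a/ – V2 /e/: /stj/ — longest licit onset from the right is /tj/, leaving /s/ as coda.
V2 /e/ – V3 /e/: /sf/ is a licit onset in full, so it all attaches to the next syllable.
Syllabification: fas.tje.sfevm.
Syllable 1 is /fas/ with coda /s/, so it is closed.

closed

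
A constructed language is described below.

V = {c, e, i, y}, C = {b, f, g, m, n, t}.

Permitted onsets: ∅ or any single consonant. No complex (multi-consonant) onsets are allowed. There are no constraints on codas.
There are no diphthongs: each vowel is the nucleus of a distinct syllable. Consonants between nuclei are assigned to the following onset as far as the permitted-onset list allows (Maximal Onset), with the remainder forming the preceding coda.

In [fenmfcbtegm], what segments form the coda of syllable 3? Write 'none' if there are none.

Nuclei (vowels): e, c, e → 3 syllables.
σ1/σ2 boundary: /nmf/; trying suffixes from longest down, /f/ is the first permitted one, so coda /nm/ | onset /f/.
σ2/σ3 boundary: /bt/; trying suffixes from longest down, /t/ is the first permitted one, so coda /b/ | onset /t/.
Result: fenm.fcb.tegm.
Syllable 3 is /tegm/: onset /t/, nucleus /e/, coda /gm/.

gm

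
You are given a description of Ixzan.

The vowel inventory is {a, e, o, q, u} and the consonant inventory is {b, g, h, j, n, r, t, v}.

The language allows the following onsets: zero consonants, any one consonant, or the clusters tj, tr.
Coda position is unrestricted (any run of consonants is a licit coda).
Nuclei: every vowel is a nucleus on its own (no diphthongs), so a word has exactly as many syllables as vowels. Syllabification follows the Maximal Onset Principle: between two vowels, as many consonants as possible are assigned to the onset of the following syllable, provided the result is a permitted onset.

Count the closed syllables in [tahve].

1

Nuclei (vowels): a, e → 2 syllables.
/a…e/ gap (V1→V2): /hv/ — longest licit onset from the right is /v/, leaving /h/ as coda.
Syllabification: tah.ve.
Classifying each syllable: /tah/ (closed), /ve/ (open).
Closed syllables: 1.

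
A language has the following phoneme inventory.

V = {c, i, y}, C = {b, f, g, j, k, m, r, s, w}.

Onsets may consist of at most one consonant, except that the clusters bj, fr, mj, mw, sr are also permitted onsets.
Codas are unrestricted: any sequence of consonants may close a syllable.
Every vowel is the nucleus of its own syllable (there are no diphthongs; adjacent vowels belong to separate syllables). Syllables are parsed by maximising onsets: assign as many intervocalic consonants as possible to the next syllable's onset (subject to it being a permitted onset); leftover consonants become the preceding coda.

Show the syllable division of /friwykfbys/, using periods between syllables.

fri.wykf.bys

Nuclei (vowels): i, y, y → 3 syllables.
Between /i/ (V1) and /y/ (V2): /w/ → onset of the next syllable (single consonants are always licit onsets).
Between /y/ (V2) and /y/ (V3): /kfb/ — longest licit onset from the right is /b/, leaving /kf/ as coda.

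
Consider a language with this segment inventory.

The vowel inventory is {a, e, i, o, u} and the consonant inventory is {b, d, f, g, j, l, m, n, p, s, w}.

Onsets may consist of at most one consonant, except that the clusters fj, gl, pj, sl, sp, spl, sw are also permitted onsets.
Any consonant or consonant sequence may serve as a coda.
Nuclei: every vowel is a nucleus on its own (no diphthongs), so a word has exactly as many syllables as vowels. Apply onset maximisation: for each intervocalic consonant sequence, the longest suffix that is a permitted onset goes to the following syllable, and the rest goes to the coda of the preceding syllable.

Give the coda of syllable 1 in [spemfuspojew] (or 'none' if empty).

m

Vowels present: e, u, o, e; each is a nucleus, giving 4 syllables.
/e…u/ gap (V1→V2): /mf/ — longest licit onset from the right is /f/, leaving /m/ as coda.
/u…o/ gap (V2→V3): /sp/ is a licit onset in full, so it all attaches to the next syllable.
/o…e/ gap (V3→V4): /j/ → onset of the next syllable (single consonants are always licit onsets).
Result: spem.fu.spo.jew.
Syllable 1 is /spem/: onset /sp/, nucleus /e/, coda /m/.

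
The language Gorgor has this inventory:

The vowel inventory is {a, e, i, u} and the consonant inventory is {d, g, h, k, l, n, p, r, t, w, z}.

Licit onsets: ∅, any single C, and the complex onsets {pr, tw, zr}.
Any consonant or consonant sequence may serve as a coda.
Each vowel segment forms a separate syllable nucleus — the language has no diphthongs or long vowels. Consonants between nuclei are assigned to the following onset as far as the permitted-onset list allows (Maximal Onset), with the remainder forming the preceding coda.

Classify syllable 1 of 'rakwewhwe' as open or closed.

closed

The vowels are a, e, e — 3 nuclei, so 3 syllables.
Between /a/ (V1) and /e/ (V2): cluster /kw/ — the longest permitted-onset suffix is /w/; onset = /w/, preceding coda = /k/.
Between /e/ (V2) and /e/ (V3): /whw/ splits as /wh/ + /w/ (/w/ is the longest suffix that is a licit onset).
Syllabification: rak.wewh.we.
Syllable 1 is /rak/ with coda /k/, so it is closed.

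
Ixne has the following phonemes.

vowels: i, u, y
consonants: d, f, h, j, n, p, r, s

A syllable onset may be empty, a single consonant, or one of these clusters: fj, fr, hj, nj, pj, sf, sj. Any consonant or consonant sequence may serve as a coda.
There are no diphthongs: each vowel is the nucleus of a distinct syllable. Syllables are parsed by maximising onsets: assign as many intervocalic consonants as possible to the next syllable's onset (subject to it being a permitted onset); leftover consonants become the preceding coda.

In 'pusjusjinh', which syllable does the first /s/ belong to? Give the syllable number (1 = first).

Nuclei (vowels): u, u, i → 3 syllables.
/u…u/ gap (V1→V2): /sj/ is a licit onset in full, so it all attaches to the next syllable.
/u…i/ gap (V2→V3): /sj/ — entire cluster is a permitted onset → onset /sj/, coda ∅.
So the parse is pu.sju.sjinh.
The first /s/ is in the onset of syllable 2 (/sju/).

2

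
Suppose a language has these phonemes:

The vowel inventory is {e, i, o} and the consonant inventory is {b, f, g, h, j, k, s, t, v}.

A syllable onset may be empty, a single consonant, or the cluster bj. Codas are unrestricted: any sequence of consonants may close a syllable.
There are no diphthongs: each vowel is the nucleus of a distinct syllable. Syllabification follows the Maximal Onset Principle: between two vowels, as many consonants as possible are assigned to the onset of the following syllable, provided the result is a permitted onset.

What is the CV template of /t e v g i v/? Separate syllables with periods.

Nuclei (vowels): e, i → 2 syllables.
Between /e/ (V1) and /i/ (V2): cluster /vg/ — the longest permitted-onset suffix is /g/; onset = /g/, preceding coda = /v/.
Syllabification: tev.giv.
Mapping each syllable to C/V: /tev/ → CVC, /giv/ → CVC.

CVC.CVC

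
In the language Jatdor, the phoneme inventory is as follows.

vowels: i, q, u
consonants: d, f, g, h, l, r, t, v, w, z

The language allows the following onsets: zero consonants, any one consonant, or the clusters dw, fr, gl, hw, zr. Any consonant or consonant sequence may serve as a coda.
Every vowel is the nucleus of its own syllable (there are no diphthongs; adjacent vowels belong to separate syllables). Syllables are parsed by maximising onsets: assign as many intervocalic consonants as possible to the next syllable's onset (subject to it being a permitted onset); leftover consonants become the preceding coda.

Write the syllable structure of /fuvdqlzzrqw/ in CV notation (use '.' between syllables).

Vowels present: u, q, q; each is a nucleus, giving 3 syllables.
Between /u/ (V1) and /q/ (V2): cluster /vd/ — the longest permitted-onset suffix is /d/; onset = /d/, preceding coda = /v/.
Between /q/ (V2) and /q/ (V3): cluster /lzzr/ — the longest permitted-onset suffix is /zr/; onset = /zr/, preceding coda = /lz/.
Result: fuv.dqlz.zrqw.
Mapping each syllable to C/V: /fuv/ → CVC, /dqlz/ → CVCC, /zrqw/ → CCVC.

CVC.CVCC.CCVC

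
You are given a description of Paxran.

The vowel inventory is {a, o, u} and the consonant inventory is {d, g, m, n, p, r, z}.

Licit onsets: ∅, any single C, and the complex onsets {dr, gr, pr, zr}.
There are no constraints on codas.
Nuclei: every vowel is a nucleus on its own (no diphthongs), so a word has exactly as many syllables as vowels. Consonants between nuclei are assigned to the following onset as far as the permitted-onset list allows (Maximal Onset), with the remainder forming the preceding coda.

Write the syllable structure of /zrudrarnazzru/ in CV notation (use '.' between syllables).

The vowels are u, a, a, u — 4 nuclei, so 4 syllables.
V1 /u/ – V2 /a/: /dr/ — entire cluster is a permitted onset → onset /dr/, coda ∅.
V2 /a/ – V3 /a/: /rn/ splits as /r/ + /n/ (/n/ is the longest suffix that is a licit onset).
V3 /a/ – V4 /u/: /zzr/ splits as /z/ + /zr/ (/zr/ is the longest suffix that is a licit onset).
Syllabification: zru.drar.naz.zru.
Mapping each syllable to C/V: /zru/ → CCV, /drar/ → CCVC, /naz/ → CVC, /zru/ → CCV.

CCV.CCVC.CVC.CCV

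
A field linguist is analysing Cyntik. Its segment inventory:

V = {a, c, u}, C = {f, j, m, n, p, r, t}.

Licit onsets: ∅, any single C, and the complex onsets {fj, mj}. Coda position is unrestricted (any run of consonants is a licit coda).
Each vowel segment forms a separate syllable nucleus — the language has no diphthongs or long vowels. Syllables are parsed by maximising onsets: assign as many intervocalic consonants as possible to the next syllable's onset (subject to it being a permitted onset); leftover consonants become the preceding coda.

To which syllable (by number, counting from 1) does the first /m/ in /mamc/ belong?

1

The vowels are a, c — 2 nuclei, so 2 syllables.
/a…c/ gap (V1→V2): just /m/ — single C goes to the following onset.
Result: ma.mc.
The first /m/ is in the onset of syllable 1 (/ma/).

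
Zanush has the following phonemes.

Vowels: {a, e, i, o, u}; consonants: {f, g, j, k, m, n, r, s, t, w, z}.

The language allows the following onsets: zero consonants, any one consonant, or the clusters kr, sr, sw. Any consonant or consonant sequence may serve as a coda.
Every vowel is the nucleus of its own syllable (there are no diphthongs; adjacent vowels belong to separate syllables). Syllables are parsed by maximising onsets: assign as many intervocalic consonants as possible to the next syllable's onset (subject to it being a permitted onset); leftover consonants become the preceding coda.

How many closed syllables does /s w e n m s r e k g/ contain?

2

Nuclei (vowels): e, e → 2 syllables.
Between /e/ (V1) and /e/ (V2): /nmsr/ — longest licit onset from the right is /sr/, leaving /nm/ as coda.
Result: swenm.srekg.
Classifying each syllable: /swenm/ (closed), /srekg/ (closed).
Closed syllables: 2.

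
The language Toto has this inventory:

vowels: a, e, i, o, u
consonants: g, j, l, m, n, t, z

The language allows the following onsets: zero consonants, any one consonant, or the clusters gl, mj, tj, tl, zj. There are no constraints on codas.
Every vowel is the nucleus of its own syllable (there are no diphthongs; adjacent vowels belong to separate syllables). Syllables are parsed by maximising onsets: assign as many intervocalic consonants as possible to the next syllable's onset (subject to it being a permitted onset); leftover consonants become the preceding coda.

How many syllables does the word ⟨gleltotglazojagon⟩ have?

The vowels are e, o, a, o, a, o — 6 nuclei, so 6 syllables.

6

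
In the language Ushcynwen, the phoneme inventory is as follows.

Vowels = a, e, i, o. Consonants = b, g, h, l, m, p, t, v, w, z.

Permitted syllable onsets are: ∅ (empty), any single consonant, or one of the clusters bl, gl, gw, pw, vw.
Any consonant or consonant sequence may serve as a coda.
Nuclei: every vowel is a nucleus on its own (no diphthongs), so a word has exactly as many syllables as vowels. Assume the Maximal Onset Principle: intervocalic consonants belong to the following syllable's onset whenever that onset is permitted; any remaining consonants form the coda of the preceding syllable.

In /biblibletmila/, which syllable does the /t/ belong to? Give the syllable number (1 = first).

Nuclei (vowels): i, i, e, i, a → 5 syllables.
/i…i/ gap (V1→V2): /bl/ is a licit onset in full, so it all attaches to the next syllable.
/i…e/ gap (V2→V3): cluster /bl/ — /bl/ is itself a permitted onset, so the whole cluster goes right; preceding coda = ∅.
/e…i/ gap (V3→V4): cluster /tm/ — the longest permitted-onset suffix is /m/; onset = /m/, preceding coda = /t/.
/i…a/ gap (V4→V5): /l/ → onset of the next syllable (single consonants are always licit onsets).
Putting it together: bi.bli.blet.mi.la.
The /t/ is in the coda of syllable 3 (/blet/).

3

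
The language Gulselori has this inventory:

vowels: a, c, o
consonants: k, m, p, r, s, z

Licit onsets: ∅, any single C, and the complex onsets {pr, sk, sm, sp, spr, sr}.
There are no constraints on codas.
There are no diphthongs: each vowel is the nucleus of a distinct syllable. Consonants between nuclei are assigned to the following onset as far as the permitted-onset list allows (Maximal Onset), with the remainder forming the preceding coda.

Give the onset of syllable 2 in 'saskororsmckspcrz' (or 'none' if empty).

Vowels present: a, o, o, c, c; each is a nucleus, giving 5 syllables.
V1 /a/ – V2 /o/: /sk/ — entire cluster is a permitted onset → onset /sk/, coda ∅.
V2 /o/ – V3 /o/: just /r/ — single C goes to the following onset.
V3 /o/ – V4 /c/: /rsm/ — longest licit onset from the right is /sm/, leaving /r/ as coda.
V4 /c/ – V5 /c/: /ksp/ — longest licit onset from the right is /sp/, leaving /k/ as coda.
Putting it together: sa.sko.ror.smck.spcrz.
Syllable 2 is /sko/: onset /sk/, nucleus /o/, coda ∅.

sk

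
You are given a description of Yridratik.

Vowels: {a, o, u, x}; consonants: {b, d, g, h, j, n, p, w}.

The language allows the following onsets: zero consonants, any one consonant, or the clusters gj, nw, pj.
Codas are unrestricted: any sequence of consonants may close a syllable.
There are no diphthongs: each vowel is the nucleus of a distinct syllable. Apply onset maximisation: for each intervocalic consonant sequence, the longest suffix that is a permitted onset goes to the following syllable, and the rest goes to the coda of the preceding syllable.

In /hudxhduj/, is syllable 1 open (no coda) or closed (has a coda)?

The vowels are u, x, u — 3 nuclei, so 3 syllables.
V1 /u/ – V2 /x/: /d/ → onset of the next syllable (single consonants are always licit onsets).
V2 /x/ – V3 /u/: /hd/ — longest licit onset from the right is /d/, leaving /h/ as coda.
Result: hu.dxh.duj.
Syllable 1 is /hu/; it ends in its nucleus with no coda, so it is open.

open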